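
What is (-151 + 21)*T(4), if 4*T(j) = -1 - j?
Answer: 325/2 ≈ 162.50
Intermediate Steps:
T(j) = -¼ - j/4 (T(j) = (-1 - j)/4 = -¼ - j/4)
(-151 + 21)*T(4) = (-151 + 21)*(-¼ - ¼*4) = -130*(-¼ - 1) = -130*(-5/4) = 325/2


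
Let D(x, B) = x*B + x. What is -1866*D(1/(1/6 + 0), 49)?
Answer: -559800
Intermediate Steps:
D(x, B) = x + B*x (D(x, B) = B*x + x = x + B*x)
-1866*D(1/(1/6 + 0), 49) = -1866*(1 + 49)/(1/6 + 0) = -1866*50/(⅙ + 0) = -1866*50/⅙ = -11196*50 = -1866*300 = -559800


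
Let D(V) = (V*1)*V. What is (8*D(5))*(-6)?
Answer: -1200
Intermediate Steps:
D(V) = V² (D(V) = V*V = V²)
(8*D(5))*(-6) = (8*5²)*(-6) = (8*25)*(-6) = 200*(-6) = -1200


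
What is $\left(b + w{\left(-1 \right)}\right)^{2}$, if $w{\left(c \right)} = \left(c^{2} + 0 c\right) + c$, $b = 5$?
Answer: $25$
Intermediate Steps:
$w{\left(c \right)} = c + c^{2}$ ($w{\left(c \right)} = \left(c^{2} + 0\right) + c = c^{2} + c = c + c^{2}$)
$\left(b + w{\left(-1 \right)}\right)^{2} = \left(5 - \left(1 - 1\right)\right)^{2} = \left(5 - 0\right)^{2} = \left(5 + 0\right)^{2} = 5^{2} = 25$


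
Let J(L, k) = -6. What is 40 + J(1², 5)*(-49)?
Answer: 334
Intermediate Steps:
40 + J(1², 5)*(-49) = 40 - 6*(-49) = 40 + 294 = 334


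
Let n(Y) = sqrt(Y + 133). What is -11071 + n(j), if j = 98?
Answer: -11071 + sqrt(231) ≈ -11056.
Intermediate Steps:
n(Y) = sqrt(133 + Y)
-11071 + n(j) = -11071 + sqrt(133 + 98) = -11071 + sqrt(231)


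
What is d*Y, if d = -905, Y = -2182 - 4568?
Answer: 6108750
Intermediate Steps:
Y = -6750
d*Y = -905*(-6750) = 6108750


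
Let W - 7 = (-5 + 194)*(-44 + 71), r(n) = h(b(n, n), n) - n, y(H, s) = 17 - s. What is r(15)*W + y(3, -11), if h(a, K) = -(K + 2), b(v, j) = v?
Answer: -163492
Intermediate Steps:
h(a, K) = -2 - K (h(a, K) = -(2 + K) = -2 - K)
r(n) = -2 - 2*n (r(n) = (-2 - n) - n = -2 - 2*n)
W = 5110 (W = 7 + (-5 + 194)*(-44 + 71) = 7 + 189*27 = 7 + 5103 = 5110)
r(15)*W + y(3, -11) = (-2 - 2*15)*5110 + (17 - 1*(-11)) = (-2 - 30)*5110 + (17 + 11) = -32*5110 + 28 = -163520 + 28 = -163492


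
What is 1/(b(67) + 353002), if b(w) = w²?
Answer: 1/357491 ≈ 2.7973e-6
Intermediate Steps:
1/(b(67) + 353002) = 1/(67² + 353002) = 1/(4489 + 353002) = 1/357491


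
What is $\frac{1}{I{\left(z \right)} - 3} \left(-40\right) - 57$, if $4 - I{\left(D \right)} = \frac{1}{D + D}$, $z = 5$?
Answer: $- \frac{913}{9} \approx -101.44$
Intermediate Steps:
$I{\left(D \right)} = 4 - \frac{1}{2 D}$ ($I{\left(D \right)} = 4 - \frac{1}{D + D} = 4 - \frac{1}{2 D}$)
$\frac{1}{I{\left(z \right)} - 3} \left(-40\right) - 57 = \frac{1}{\left(4 - \frac{1}{2 \cdot 5}\right) - 3} \left(-40\right) - 57 = \frac{1}{\left(4 - \frac{1}{10}\right) - 3} \left(-40\right) - 57 = \frac{1}{\frac{39}{10} - 3} \left(-40\right) - 57 = \frac{1}{\frac{9}{10}} \left(-40\right) - 57 = \frac{10}{9} \left(-40\right) - 57 = - \frac{400}{9} - 57 = - \frac{913}{9}$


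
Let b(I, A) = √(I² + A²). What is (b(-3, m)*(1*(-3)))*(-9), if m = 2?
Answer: 27*√13 ≈ 97.350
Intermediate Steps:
b(I, A) = √(A² + I²)
(b(-3, m)*(1*(-3)))*(-9) = (√(2² + (-3)²)*(1*(-3)))*(-9) = (√(4 + 9)*(-3))*(-9) = (√13*(-3))*(-9) = -3*√13*(-9) = 27*√13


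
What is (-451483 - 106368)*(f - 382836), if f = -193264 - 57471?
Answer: 353438215921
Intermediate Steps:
f = -250735
(-451483 - 106368)*(f - 382836) = (-451483 - 106368)*(-250735 - 382836) = -557851*(-633571) = 353438215921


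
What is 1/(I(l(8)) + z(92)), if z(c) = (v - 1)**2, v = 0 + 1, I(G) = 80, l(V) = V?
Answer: 1/80 ≈ 0.012500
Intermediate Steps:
v = 1
z(c) = 0 (z(c) = (1 - 1)**2 = 0**2 = 0)
1/(I(l(8)) + z(92)) = 1/(80 + 0) = 1/80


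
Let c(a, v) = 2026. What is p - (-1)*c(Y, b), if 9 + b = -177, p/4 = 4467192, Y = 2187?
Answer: 17870794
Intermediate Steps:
p = 17868768 (p = 4*4467192 = 17868768)
b = -186 (b = -9 - 177 = -186)
p - (-1)*c(Y, b) = 17868768 - (-1)*2026 = 17868768 - 1*(-2026) = 17868768 + 2026 = 17870794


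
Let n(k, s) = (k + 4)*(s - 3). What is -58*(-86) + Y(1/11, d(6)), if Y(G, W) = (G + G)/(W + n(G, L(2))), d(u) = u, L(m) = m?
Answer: 104750/21 ≈ 4988.1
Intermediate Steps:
n(k, s) = (-3 + s)*(4 + k) (n(k, s) = (4 + k)*(-3 + s) = (-3 + s)*(4 + k))
Y(G, W) = 2*G/(-4 + W - G) (Y(G, W) = (G + G)/(W + (-12 - 3*G + 4*2 + G*2)) = (2*G)/(W + (-12 - 3*G + 8 + 2*G)) = (2*G)/(W + (-4 - G)) = (2*G)/(-4 + W - G) = 2*G/(-4 + W - G))
-58*(-86) + Y(1/11, d(6)) = -58*(-86) - 2*1/11/(4 + 1/11 - 1*6) = 4988 - 2*1*(1/11)/(4 + 1*(1/11) - 6) = 4988 - 2*1/11/(4 + 1/11 - 6) = 4988 - 2*1/11/(-21/11) = 4988 - 2*1/11*(-11/21) = 4988 + 2/21 = 104750/21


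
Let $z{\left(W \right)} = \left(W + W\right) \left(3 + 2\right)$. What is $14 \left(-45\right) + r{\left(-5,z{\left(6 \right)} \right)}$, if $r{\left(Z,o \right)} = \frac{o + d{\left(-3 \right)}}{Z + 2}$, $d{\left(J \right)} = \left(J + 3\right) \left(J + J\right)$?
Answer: $-650$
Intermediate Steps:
$z{\left(W \right)} = 10 W$ ($z{\left(W \right)} = 2 W 5 = 10 W$)
$d{\left(J \right)} = 2 J \left(3 + J\right)$ ($d{\left(J \right)} = \left(3 + J\right) 2 J = 2 J \left(3 + J\right)$)
$r{\left(Z,o \right)} = \frac{o}{2 + Z}$ ($r{\left(Z,o \right)} = \frac{o + 2 \left(-3\right) \left(3 - 3\right)}{Z + 2} = \frac{o + 2 \left(-3\right) 0}{2 + Z} = \frac{o + 0}{2 + Z} = \frac{o}{2 + Z}$)
$14 \left(-45\right) + r{\left(-5,z{\left(6 \right)} \right)} = 14 \left(-45\right) + \frac{10 \cdot 6}{2 - 5} = -630 + \frac{60}{-3} = -630 + 60 \left(- \frac{1}{3}\right) = -630 - 20 = -650$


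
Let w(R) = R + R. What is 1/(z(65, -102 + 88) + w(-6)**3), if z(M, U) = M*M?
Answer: 1/2497 ≈ 0.00040048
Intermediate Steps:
w(R) = 2*R
z(M, U) = M**2
1/(z(65, -102 + 88) + w(-6)**3) = 1/(65**2 + (2*(-6))**3) = 1/(4225 + (-12)**3) = 1/(4225 - 1728) = 1/2497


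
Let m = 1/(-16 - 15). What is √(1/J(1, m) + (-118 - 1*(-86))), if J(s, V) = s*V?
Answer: 3*I*√7 ≈ 7.9373*I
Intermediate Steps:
m = -1/31 (m = 1/(-31) = -1/31 ≈ -0.032258)
J(s, V) = V*s
√(1/J(1, m) + (-118 - 1*(-86))) = √(1/(-1/31*1) + (-118 - 1*(-86))) = √(1/(-1/31) + (-118 + 86)) = √(-31 - 32) = √(-63) = 3*I*√7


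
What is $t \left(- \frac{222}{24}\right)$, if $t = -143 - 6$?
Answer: $\frac{5513}{4} \approx 1378.3$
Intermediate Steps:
$t = -149$ ($t = -143 - 6 = -149$)
$t \left(- \frac{222}{24}\right) = - 149 \left(- \frac{222}{24}\right) = - 149 \left(\left(-222\right) \frac{1}{24}\right) = \left(-149\right) \left(- \frac{37}{4}\right) = \frac{5513}{4}$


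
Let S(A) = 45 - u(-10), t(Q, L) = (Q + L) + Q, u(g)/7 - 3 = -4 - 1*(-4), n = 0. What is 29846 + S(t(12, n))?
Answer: 29870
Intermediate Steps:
u(g) = 21 (u(g) = 21 + 7*(-4 - 1*(-4)) = 21 + 7*(-4 + 4) = 21 + 7*0 = 21 + 0 = 21)
t(Q, L) = L + 2*Q (t(Q, L) = (L + Q) + Q = L + 2*Q)
S(A) = 24 (S(A) = 45 - 1*21 = 45 - 21 = 24)
29846 + S(t(12, n)) = 29846 + 24 = 29870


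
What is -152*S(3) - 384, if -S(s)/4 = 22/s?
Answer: 12224/3 ≈ 4074.7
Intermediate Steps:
S(s) = -88/s
-152*S(3) - 384 = -(-13376)/3 - 384 = -152*(-88/3) - 384 = 13376/3 - 384 = 12224/3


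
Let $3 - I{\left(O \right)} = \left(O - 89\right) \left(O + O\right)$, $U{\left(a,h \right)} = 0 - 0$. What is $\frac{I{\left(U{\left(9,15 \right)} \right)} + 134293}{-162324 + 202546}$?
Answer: $\frac{67148}{20111} \approx 3.3389$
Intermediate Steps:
$U{\left(a,h \right)} = 0$ ($U{\left(a,h \right)} = 0 + 0 = 0$)
$I{\left(O \right)} = 3 - 2 O \left(-89 + O\right)$ ($I{\left(O \right)} = 3 - \left(O - 89\right) \left(O + O\right) = 3 - \left(-89 + O\right) 2 O = 3 - 2 O \left(-89 + O\right)$)
$\frac{I{\left(U{\left(9,15 \right)} \right)} + 134293}{-162324 + 202546} = \frac{\left(3 - 2 \cdot 0^{2} + 178 \cdot 0\right) + 134293}{-162324 + 202546} = \frac{\left(3 - 0 + 0\right) + 134293}{40222} = \left(\left(3 + 0 + 0\right) + 134293\right) \frac{1}{40222} = \left(3 + 134293\right) \frac{1}{40222} = 134296 \cdot \frac{1}{40222} = \frac{67148}{20111}$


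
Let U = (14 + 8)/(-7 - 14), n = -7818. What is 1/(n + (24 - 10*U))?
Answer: -21/163454 ≈ -0.00012848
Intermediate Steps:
U = -22/21 (U = 22/(-21) = 22*(-1/21) = -22/21 ≈ -1.0476)
1/(n + (24 - 10*U)) = 1/(-7818 + (24 - 10*(-22/21))) = 1/(-7818 + (24 + 220/21)) = 1/(-7818 + 724/21) = 1/(-163454/21) = -21/163454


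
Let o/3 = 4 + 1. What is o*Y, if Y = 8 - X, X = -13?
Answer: 315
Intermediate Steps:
o = 15 (o = 3*(4 + 1) = 3*5 = 15)
Y = 21 (Y = 8 - 1*(-13) = 8 + 13 = 21)
o*Y = 15*21 = 315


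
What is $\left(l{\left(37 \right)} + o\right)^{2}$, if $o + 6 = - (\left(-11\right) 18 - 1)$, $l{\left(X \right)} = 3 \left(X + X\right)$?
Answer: $172225$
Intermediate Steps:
$l{\left(X \right)} = 6 X$ ($l{\left(X \right)} = 3 \cdot 2 X = 6 X$)
$o = 193$ ($o = -6 - \left(\left(-11\right) 18 - 1\right) = -6 - \left(-198 - 1\right) = -6 - -199 = -6 + 199 = 193$)
$\left(l{\left(37 \right)} + o\right)^{2} = \left(6 \cdot 37 + 193\right)^{2} = \left(222 + 193\right)^{2} = 415^{2} = 172225$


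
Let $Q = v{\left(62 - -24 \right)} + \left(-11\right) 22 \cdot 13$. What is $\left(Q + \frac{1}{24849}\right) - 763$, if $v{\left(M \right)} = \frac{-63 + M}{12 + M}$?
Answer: $- \frac{9518632993}{2435202} \approx -3908.8$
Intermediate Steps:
$v{\left(M \right)} = \frac{-63 + M}{12 + M}$
$Q = - \frac{308285}{98}$ ($Q = \frac{-63 + \left(62 - -24\right)}{12 + \left(62 - -24\right)} + \left(-11\right) 22 \cdot 13 = \frac{-63 + \left(62 + 24\right)}{12 + \left(62 + 24\right)} - 3146 = \frac{-63 + 86}{12 + 86} - 3146 = \frac{1}{98} \cdot 23 - 3146 = \frac{23}{98} - 3146 = - \frac{308285}{98} \approx -3145.8$)
$\left(Q + \frac{1}{24849}\right) - 763 = \left(- \frac{308285}{98} + \frac{1}{24849}\right) - 763 = - \frac{7660573867}{2435202} - 763 = - \frac{9518632993}{2435202}$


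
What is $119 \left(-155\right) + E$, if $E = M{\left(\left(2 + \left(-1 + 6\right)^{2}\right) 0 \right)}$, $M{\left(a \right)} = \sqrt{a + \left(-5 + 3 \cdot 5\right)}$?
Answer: $-18445 + \sqrt{10} \approx -18442.0$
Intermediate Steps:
$M{\left(a \right)} = \sqrt{10 + a}$ ($M{\left(a \right)} = \sqrt{a + \left(-5 + 15\right)} = \sqrt{a + 10} = \sqrt{10 + a}$)
$E = \sqrt{10}$ ($E = \sqrt{10 + \left(2 + \left(-1 + 6\right)^{2}\right) 0} = \sqrt{10 + \left(2 + 5^{2}\right) 0} = \sqrt{10 + \left(2 + 25\right) 0} = \sqrt{10 + 27 \cdot 0} = \sqrt{10 + 0} = \sqrt{10} \approx 3.1623$)
$119 \left(-155\right) + E = 119 \left(-155\right) + \sqrt{10} = -18445 + \sqrt{10}$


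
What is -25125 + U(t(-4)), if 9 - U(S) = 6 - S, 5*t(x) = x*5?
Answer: -25126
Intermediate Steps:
t(x) = x (t(x) = (x*5)/5 = (5*x)/5 = x)
U(S) = 3 + S (U(S) = 9 - (6 - S) = 9 + (-6 + S) = 3 + S)
-25125 + U(t(-4)) = -25125 + (3 - 4) = -25125 - 1 = -25126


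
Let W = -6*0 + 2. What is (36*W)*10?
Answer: 720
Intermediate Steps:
W = 2 (W = -1*0 + 2 = 0 + 2 = 2)
(36*W)*10 = (36*2)*10 = 72*10 = 720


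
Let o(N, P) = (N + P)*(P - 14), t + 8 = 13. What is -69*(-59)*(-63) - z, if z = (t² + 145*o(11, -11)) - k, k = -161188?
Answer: -417686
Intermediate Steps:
t = 5 (t = -8 + 13 = 5)
o(N, P) = (-14 + P)*(N + P) (o(N, P) = (N + P)*(-14 + P) = (-14 + P)*(N + P))
z = 161213 (z = (5² + 145*((-11)² - 14*11 - 14*(-11) + 11*(-11))) - 1*(-161188) = (25 + 145*(121 - 154 + 154 - 121)) + 161188 = (25 + 145*0) + 161188 = (25 + 0) + 161188 = 25 + 161188 = 161213)
-69*(-59)*(-63) - z = -69*(-59)*(-63) - 1*161213 = 4071*(-63) - 161213 = -256473 - 161213 = -417686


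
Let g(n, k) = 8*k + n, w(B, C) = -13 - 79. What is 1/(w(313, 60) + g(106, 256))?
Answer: 1/2062 ≈ 0.00048497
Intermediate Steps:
w(B, C) = -92
g(n, k) = n + 8*k
1/(w(313, 60) + g(106, 256)) = 1/(-92 + (106 + 8*256)) = 1/(-92 + (106 + 2048)) = 1/(-92 + 2154) = 1/2062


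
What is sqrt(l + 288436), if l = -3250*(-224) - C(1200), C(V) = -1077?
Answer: 3*sqrt(113057) ≈ 1008.7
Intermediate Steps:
l = 729077 (l = -3250*(-224) - 1*(-1077) = 728000 + 1077 = 729077)
sqrt(l + 288436) = sqrt(729077 + 288436) = sqrt(1017513) = 3*sqrt(113057)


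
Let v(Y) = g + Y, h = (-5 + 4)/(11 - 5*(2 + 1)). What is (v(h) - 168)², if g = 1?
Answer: 444889/16 ≈ 27806.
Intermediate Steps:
h = ¼ (h = -1/(11 - 5*3) = -1/(11 - 15) = -1/(-4) = -1*(-¼) = ¼ ≈ 0.25000)
v(Y) = 1 + Y
(v(h) - 168)² = ((1 + ¼) - 168)² = (5/4 - 168)² = (-667/4)² = 444889/16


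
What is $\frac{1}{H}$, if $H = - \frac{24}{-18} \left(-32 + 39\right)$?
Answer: $\frac{3}{28} \approx 0.10714$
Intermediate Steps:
$H = \frac{28}{3}$ ($H = \left(-24\right) \left(- \frac{1}{18}\right) 7 = \frac{4}{3} \cdot 7 = \frac{28}{3} \approx 9.3333$)
$\frac{1}{H} = \frac{1}{\frac{28}{3}} = \frac{3}{28}$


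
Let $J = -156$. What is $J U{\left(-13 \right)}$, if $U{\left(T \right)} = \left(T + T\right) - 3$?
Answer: $4524$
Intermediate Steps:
$U{\left(T \right)} = -3 + 2 T$ ($U{\left(T \right)} = 2 T - 3 = -3 + 2 T$)
$J U{\left(-13 \right)} = - 156 \left(-3 + 2 \left(-13\right)\right) = - 156 \left(-3 - 26\right) = \left(-156\right) \left(-29\right) = 4524$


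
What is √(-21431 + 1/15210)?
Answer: I*√3259655090/390 ≈ 146.39*I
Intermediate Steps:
√(-21431 + 1/15210) = √(-325965509/15210) = I*√3259655090/390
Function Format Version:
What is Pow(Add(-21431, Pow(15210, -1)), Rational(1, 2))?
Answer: Mul(Rational(1, 390), I, Pow(3259655090, Rational(1, 2))) ≈ Mul(146.39, I)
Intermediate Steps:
Pow(Add(-21431, Pow(15210, -1)), Rational(1, 2)) = Pow(Add(-21431, Rational(1, 15210)), Rational(1, 2)) = Pow(Rational(-325965509, 15210), Rational(1, 2)) = Mul(Rational(1, 390), I, Pow(3259655090, Rational(1, 2)))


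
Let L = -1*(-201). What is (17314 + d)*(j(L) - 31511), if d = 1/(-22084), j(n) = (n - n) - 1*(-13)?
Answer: -6021825043875/11042 ≈ -5.4536e+8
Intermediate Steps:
L = 201
j(n) = 13 (j(n) = 0 + 13 = 13)
d = -1/22084 ≈ -4.5282e-5
(17314 + d)*(j(L) - 31511) = (17314 - 1/22084)*(13 - 31511) = (382362375/22084)*(-31498) = -6021825043875/11042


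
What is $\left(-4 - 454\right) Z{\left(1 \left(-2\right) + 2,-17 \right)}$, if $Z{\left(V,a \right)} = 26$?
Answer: $-11908$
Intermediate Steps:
$\left(-4 - 454\right) Z{\left(1 \left(-2\right) + 2,-17 \right)} = \left(-4 - 454\right) 26 = \left(-458\right) 26 = -11908$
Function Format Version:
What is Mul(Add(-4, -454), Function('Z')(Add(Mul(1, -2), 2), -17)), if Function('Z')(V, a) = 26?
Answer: -11908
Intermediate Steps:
Mul(Add(-4, -454), Function('Z')(Add(Mul(1, -2), 2), -17)) = Mul(Add(-4, -454), 26) = Mul(-458, 26) = -11908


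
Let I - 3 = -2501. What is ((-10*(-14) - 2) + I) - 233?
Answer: -2593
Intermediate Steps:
I = -2498 (I = 3 - 2501 = -2498)
((-10*(-14) - 2) + I) - 233 = ((-10*(-14) - 2) - 2498) - 233 = ((140 - 2) - 2498) - 233 = (138 - 2498) - 233 = -2360 - 233 = -2593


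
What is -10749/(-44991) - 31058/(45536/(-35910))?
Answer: 4181552244287/170725848 ≈ 24493.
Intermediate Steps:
-10749/(-44991) - 31058/(45536/(-35910)) = -10749*(-1/44991) - 31058/(45536*(-1/35910)) = 3583/14997 - 31058/(-22768/17955) = 3583/14997 - 31058*(-17955/22768) = 3583/14997 + 278823195/11384 = 4181552244287/170725848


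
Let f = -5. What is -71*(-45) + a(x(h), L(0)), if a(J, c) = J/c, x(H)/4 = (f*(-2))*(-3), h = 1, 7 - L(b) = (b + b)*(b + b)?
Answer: 22245/7 ≈ 3177.9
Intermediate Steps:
L(b) = 7 - 4*b**2 (L(b) = 7 - (b + b)*(b + b) = 7 - 2*b*2*b = 7 - 4*b**2)
x(H) = -120 (x(H) = 4*(-5*(-2)*(-3)) = 4*(10*(-3)) = 4*(-30) = -120)
-71*(-45) + a(x(h), L(0)) = -71*(-45) - 120/(7 - 4*0**2) = 3195 - 120/(7 - 4*0) = 3195 - 120/(7 + 0) = 3195 - 120/7 = 22245/7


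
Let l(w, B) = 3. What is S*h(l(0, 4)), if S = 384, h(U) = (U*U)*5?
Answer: 17280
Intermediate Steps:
h(U) = 5*U² (h(U) = U²*5 = 5*U²)
S*h(l(0, 4)) = 384*(5*3²) = 384*(5*9) = 384*45 = 17280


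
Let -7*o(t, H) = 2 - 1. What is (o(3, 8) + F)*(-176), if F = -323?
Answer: 398112/7 ≈ 56873.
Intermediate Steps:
o(t, H) = -⅐ (o(t, H) = -(2 - 1)/7 = -⅐*1 = -⅐)
(o(3, 8) + F)*(-176) = (-⅐ - 323)*(-176) = -2262/7*(-176) = 398112/7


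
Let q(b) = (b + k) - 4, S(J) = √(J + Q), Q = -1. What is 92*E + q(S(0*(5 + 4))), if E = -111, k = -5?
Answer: -10221 + I ≈ -10221.0 + 1.0*I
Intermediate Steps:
S(J) = √(-1 + J) (S(J) = √(J - 1) = √(-1 + J))
q(b) = -9 + b (q(b) = (b - 5) - 4 = (-5 + b) - 4 = -9 + b)
92*E + q(S(0*(5 + 4))) = 92*(-111) + (-9 + √(-1 + 0*(5 + 4))) = -10212 + (-9 + √(-1 + 0*9)) = -10212 + (-9 + √(-1 + 0)) = -10212 + (-9 + √(-1)) = -10212 + (-9 + I) = -10221 + I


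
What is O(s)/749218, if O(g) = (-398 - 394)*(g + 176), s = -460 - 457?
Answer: 293436/374609 ≈ 0.78331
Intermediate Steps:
s = -917
O(g) = -139392 - 792*g (O(g) = -792*(176 + g) = -139392 - 792*g)
O(s)/749218 = (-139392 - 792*(-917))/749218 = (-139392 + 726264)*(1/749218) = 586872*(1/749218) = 293436/374609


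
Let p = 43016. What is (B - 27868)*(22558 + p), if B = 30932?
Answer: 200918736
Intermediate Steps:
(B - 27868)*(22558 + p) = (30932 - 27868)*(22558 + 43016) = 3064*65574 = 200918736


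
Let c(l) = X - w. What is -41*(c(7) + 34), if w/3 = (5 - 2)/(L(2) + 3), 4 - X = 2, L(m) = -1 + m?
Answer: -5535/4 ≈ -1383.8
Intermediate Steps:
X = 2 (X = 4 - 1*2 = 4 - 2 = 2)
w = 9/4 (w = 3*((5 - 2)/((-1 + 2) + 3)) = 3*(3/(1 + 3)) = 3*(3/4) = 3*(3*(¼)) = 3*(¾) = 9/4 ≈ 2.2500)
c(l) = -¼ (c(l) = 2 - 1*9/4 = 2 - 9/4 = -¼)
-41*(c(7) + 34) = -41*(-¼ + 34) = -41*135/4 = -5535/4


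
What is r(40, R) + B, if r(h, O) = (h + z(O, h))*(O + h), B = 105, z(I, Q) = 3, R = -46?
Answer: -153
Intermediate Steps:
r(h, O) = (3 + h)*(O + h) (r(h, O) = (h + 3)*(O + h) = (3 + h)*(O + h))
r(40, R) + B = (40² + 3*(-46) + 3*40 - 46*40) + 105 = (1600 - 138 + 120 - 1840) + 105 = -258 + 105 = -153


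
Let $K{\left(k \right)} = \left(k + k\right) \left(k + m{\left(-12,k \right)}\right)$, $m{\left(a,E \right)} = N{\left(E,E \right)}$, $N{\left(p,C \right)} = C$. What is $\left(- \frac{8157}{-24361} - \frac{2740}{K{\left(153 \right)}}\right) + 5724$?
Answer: $\frac{192022385812}{33545097} \approx 5724.3$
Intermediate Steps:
$m{\left(a,E \right)} = E$
$K{\left(k \right)} = 4 k^{2}$ ($K{\left(k \right)} = \left(k + k\right) \left(k + k\right) = 2 k 2 k = 4 k^{2}$)
$\left(- \frac{8157}{-24361} - \frac{2740}{K{\left(153 \right)}}\right) + 5724 = \left(- \frac{8157}{-24361} - \frac{2740}{4 \cdot 153^{2}}\right) + 5724 = \left(\left(-8157\right) \left(- \frac{1}{24361}\right) - \frac{2740}{4 \cdot 23409}\right) + 5724 = \left(\frac{8157}{24361} - \frac{2740}{93636}\right) + 5724 = \left(\frac{8157}{24361} - \frac{685}{23409}\right) + 5724 = \frac{10250584}{33545097} + 5724 = \frac{192022385812}{33545097}$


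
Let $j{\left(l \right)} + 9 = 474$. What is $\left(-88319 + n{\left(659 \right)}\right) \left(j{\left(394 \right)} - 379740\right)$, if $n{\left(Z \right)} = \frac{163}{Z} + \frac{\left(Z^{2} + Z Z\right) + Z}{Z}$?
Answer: $\frac{21744911753175}{659} \approx 3.2997 \cdot 10^{10}$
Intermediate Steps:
$n{\left(Z \right)} = \frac{163}{Z} + \frac{Z + 2 Z^{2}}{Z}$ ($n{\left(Z \right)} = \frac{163}{Z} + \frac{\left(Z^{2} + Z^{2}\right) + Z}{Z} = \frac{163}{Z} + \frac{2 Z^{2} + Z}{Z} = \frac{163}{Z} + \frac{Z + 2 Z^{2}}{Z}$)
$j{\left(l \right)} = 465$ ($j{\left(l \right)} = -9 + 474 = 465$)
$\left(-88319 + n{\left(659 \right)}\right) \left(j{\left(394 \right)} - 379740\right) = \left(-88319 + \left(1 + 2 \cdot 659 + \frac{163}{659}\right)\right) \left(465 - 379740\right) = \left(-88319 + \left(1 + 1318 + 163 \cdot \frac{1}{659}\right)\right) \left(-379275\right) = \left(-88319 + \left(1 + 1318 + \frac{163}{659}\right)\right) \left(-379275\right) = \left(-88319 + \frac{869384}{659}\right) \left(-379275\right) = \left(- \frac{57332837}{659}\right) \left(-379275\right) = \frac{21744911753175}{659}$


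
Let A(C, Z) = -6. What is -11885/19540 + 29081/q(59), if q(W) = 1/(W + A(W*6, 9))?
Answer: 6023370667/3908 ≈ 1.5413e+6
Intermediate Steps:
q(W) = 1/(-6 + W) (q(W) = 1/(W - 6) = 1/(-6 + W))
-11885/19540 + 29081/q(59) = -11885/19540 + 29081/(1/(-6 + 59)) = -11885*1/19540 + 29081/(1/53) = -2377/3908 + 29081/(1/53) = -2377/3908 + 29081*53 = -2377/3908 + 1541293 = 6023370667/3908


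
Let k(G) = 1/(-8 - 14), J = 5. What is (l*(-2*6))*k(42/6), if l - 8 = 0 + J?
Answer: 78/11 ≈ 7.0909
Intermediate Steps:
l = 13 (l = 8 + (0 + 5) = 8 + 5 = 13)
k(G) = -1/22 (k(G) = 1/(-22) = -1/22)
(l*(-2*6))*k(42/6) = (13*(-2*6))*(-1/22) = (13*(-12))*(-1/22) = -156*(-1/22) = 78/11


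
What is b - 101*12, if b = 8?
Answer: -1204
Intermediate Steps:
b - 101*12 = 8 - 101*12 = 8 - 1212 = -1204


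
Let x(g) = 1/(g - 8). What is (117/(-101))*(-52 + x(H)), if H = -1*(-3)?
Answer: 30537/505 ≈ 60.469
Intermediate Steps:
H = 3
x(g) = 1/(-8 + g)
(117/(-101))*(-52 + x(H)) = (117/(-101))*(-52 + 1/(-8 + 3)) = (117*(-1/101))*(-52 + 1/(-5)) = -117*(-52 - ⅕)/101 = -117/101*(-261/5) = 30537/505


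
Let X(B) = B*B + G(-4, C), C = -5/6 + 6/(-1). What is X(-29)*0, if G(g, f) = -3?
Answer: 0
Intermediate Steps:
C = -41/6 (C = -5*⅙ + 6*(-1) = -⅚ - 6 = -41/6 ≈ -6.8333)
X(B) = -3 + B² (X(B) = B*B - 3 = B² - 3 = -3 + B²)
X(-29)*0 = (-3 + (-29)²)*0 = (-3 + 841)*0 = 838*0 = 0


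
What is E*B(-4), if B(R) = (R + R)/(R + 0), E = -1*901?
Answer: -1802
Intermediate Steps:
E = -901
B(R) = 2 (B(R) = (2*R)/R = 2)
E*B(-4) = -901*2 = -1802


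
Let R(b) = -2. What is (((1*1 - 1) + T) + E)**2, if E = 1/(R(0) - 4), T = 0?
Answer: 1/36 ≈ 0.027778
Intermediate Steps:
E = -1/6 (E = 1/(-2 - 4) = 1/(-6) = -1/6 ≈ -0.16667)
(((1*1 - 1) + T) + E)**2 = (((1*1 - 1) + 0) - 1/6)**2 = (((1 - 1) + 0) - 1/6)**2 = ((0 + 0) - 1/6)**2 = (0 - 1/6)**2 = (-1/6)**2 = 1/36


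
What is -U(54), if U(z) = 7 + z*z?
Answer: -2923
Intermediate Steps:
U(z) = 7 + z²
-U(54) = -(7 + 54²) = -(7 + 2916) = -1*2923 = -2923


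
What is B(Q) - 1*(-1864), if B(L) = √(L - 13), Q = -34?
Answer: 1864 + I*√47 ≈ 1864.0 + 6.8557*I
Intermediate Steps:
B(L) = √(-13 + L)
B(Q) - 1*(-1864) = √(-13 - 34) - 1*(-1864) = √(-47) + 1864 = I*√47 + 1864 = 1864 + I*√47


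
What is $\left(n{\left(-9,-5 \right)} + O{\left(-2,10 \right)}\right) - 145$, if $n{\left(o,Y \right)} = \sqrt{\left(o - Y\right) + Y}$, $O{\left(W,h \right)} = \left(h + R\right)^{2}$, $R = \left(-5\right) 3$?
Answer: $-120 + 3 i \approx -120.0 + 3.0 i$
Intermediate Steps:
$R = -15$
$O{\left(W,h \right)} = \left(-15 + h\right)^{2}$ ($O{\left(W,h \right)} = \left(h - 15\right)^{2} = \left(-15 + h\right)^{2}$)
$n{\left(o,Y \right)} = \sqrt{o}$
$\left(n{\left(-9,-5 \right)} + O{\left(-2,10 \right)}\right) - 145 = \left(\sqrt{-9} + \left(-15 + 10\right)^{2}\right) - 145 = \left(3 i + \left(-5\right)^{2}\right) - 145 = \left(3 i + 25\right) - 145 = \left(25 + 3 i\right) - 145 = -120 + 3 i$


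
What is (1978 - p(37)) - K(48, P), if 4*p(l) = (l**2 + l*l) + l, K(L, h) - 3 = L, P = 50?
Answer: 4933/4 ≈ 1233.3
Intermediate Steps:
K(L, h) = 3 + L
p(l) = l**2/2 + l/4 (p(l) = ((l**2 + l*l) + l)/4 = ((l**2 + l**2) + l)/4 = (2*l**2 + l)/4 = (l + 2*l**2)/4 = l**2/2 + l/4)
(1978 - p(37)) - K(48, P) = (1978 - 37*(1 + 2*37)/4) - (3 + 48) = (1978 - 37*(1 + 74)/4) - 1*51 = (1978 - 37*75/4) - 51 = (1978 - 1*2775/4) - 51 = (1978 - 2775/4) - 51 = 5137/4 - 51 = 4933/4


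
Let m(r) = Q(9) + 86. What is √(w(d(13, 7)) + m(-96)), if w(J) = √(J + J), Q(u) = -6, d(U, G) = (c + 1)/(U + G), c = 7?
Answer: √(2000 + 10*√5)/5 ≈ 8.9941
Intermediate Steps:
d(U, G) = 8/(G + U) (d(U, G) = (7 + 1)/(U + G) = 8/(G + U))
m(r) = 80 (m(r) = -6 + 86 = 80)
w(J) = √2*√J (w(J) = √(2*J) = √2*√J)
√(w(d(13, 7)) + m(-96)) = √(√2*√(8/(7 + 13)) + 80) = √(√2*√(8/20) + 80) = √(√2*√(8*(1/20)) + 80) = √(√2*√(⅖) + 80) = √(√2*(√10/5) + 80) = √(2*√5/5 + 80) = √(80 + 2*√5/5)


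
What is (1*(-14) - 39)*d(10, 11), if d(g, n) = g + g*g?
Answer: -5830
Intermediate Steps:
d(g, n) = g + g²
(1*(-14) - 39)*d(10, 11) = (1*(-14) - 39)*(10*(1 + 10)) = (-14 - 39)*(10*11) = -53*110 = -5830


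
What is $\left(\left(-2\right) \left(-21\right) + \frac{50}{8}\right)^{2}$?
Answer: $\frac{37249}{16} \approx 2328.1$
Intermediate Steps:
$\left(\left(-2\right) \left(-21\right) + \frac{50}{8}\right)^{2} = \left(42 + 50 \cdot \frac{1}{8}\right)^{2} = \left(42 + \frac{25}{4}\right)^{2} = \left(\frac{193}{4}\right)^{2} = \frac{37249}{16}$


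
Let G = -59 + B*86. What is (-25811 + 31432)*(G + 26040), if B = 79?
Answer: 184228275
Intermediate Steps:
G = 6735 (G = -59 + 79*86 = -59 + 6794 = 6735)
(-25811 + 31432)*(G + 26040) = (-25811 + 31432)*(6735 + 26040) = 5621*32775 = 184228275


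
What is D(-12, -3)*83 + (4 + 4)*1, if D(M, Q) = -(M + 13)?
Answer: -75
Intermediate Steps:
D(M, Q) = -13 - M (D(M, Q) = -(13 + M) = -13 - M)
D(-12, -3)*83 + (4 + 4)*1 = (-13 - 1*(-12))*83 + (4 + 4)*1 = (-13 + 12)*83 + 8*1 = -1*83 + 8 = -83 + 8 = -75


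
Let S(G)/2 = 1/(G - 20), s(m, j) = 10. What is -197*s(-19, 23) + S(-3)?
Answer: -45312/23 ≈ -1970.1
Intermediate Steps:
S(G) = 2/(-20 + G) (S(G) = 2/(G - 20) = 2/(-20 + G))
-197*s(-19, 23) + S(-3) = -197*10 + 2/(-20 - 3) = -1970 + 2/(-23) = -1970 + 2*(-1/23) = -1970 - 2/23 = -45312/23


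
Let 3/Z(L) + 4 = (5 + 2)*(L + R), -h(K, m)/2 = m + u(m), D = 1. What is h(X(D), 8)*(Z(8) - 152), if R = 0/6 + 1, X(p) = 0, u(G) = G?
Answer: 286880/59 ≈ 4862.4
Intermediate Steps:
R = 1 (R = 0*(⅙) + 1 = 0 + 1 = 1)
h(K, m) = -4*m (h(K, m) = -2*(m + m) = -4*m)
Z(L) = 3/(3 + 7*L) (Z(L) = 3/(-4 + (5 + 2)*(L + 1)) = 3/(-4 + 7*(1 + L)) = 3/(-4 + (7 + 7*L)) = 3/(3 + 7*L))
h(X(D), 8)*(Z(8) - 152) = (-4*8)*(3/(3 + 7*8) - 152) = -32*(3/(3 + 56) - 152) = -32*(3/59 - 152) = -32*(-8965/59) = 286880/59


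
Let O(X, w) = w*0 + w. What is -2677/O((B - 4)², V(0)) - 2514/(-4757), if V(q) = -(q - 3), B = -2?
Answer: -12726947/14271 ≈ -891.80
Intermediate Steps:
V(q) = 3 - q (V(q) = -(-3 + q) = 3 - q)
O(X, w) = w (O(X, w) = 0 + w = w)
-2677/O((B - 4)², V(0)) - 2514/(-4757) = -2677/(3 - 1*0) - 2514/(-4757) = -2677/(3 + 0) - 2514*(-1/4757) = -2677/3 + 2514/4757 = -12726947/14271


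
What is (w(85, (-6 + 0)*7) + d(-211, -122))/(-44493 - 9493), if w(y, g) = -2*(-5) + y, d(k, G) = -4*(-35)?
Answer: -235/53986 ≈ -0.0043530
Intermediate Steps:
d(k, G) = 140
w(y, g) = 10 + y
(w(85, (-6 + 0)*7) + d(-211, -122))/(-44493 - 9493) = ((10 + 85) + 140)/(-44493 - 9493) = (95 + 140)/(-53986) = 235*(-1/53986) = -235/53986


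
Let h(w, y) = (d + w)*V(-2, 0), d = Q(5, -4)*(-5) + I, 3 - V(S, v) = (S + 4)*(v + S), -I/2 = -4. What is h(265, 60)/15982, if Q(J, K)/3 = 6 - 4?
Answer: 1701/15982 ≈ 0.10643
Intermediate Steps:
I = 8 (I = -2*(-4) = 8)
Q(J, K) = 6 (Q(J, K) = 3*(6 - 4) = 3*2 = 6)
V(S, v) = 3 - (4 + S)*(S + v) (V(S, v) = 3 - (S + 4)*(v + S) = 3 - (4 + S)*(S + v))
d = -22 (d = 6*(-5) + 8 = -30 + 8 = -22)
h(w, y) = -154 + 7*w (h(w, y) = (-22 + w)*(3 - 1*(-2)² - 4*(-2) - 4*0 - 1*(-2)*0) = (-22 + w)*(3 - 1*4 + 8 + 0 + 0) = (-22 + w)*(3 - 4 + 8 + 0 + 0) = (-22 + w)*7 = -154 + 7*w)
h(265, 60)/15982 = (-154 + 7*265)/15982 = (-154 + 1855)*(1/15982) = 1701*(1/15982) = 1701/15982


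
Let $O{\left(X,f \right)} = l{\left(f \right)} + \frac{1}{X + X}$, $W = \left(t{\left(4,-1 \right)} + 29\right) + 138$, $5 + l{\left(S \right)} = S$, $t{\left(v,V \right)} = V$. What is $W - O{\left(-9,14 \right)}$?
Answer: $\frac{2827}{18} \approx 157.06$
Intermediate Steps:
$l{\left(S \right)} = -5 + S$
$W = 166$ ($W = \left(-1 + 29\right) + 138 = 28 + 138 = 166$)
$O{\left(X,f \right)} = -5 + f + \frac{1}{2 X}$ ($O{\left(X,f \right)} = \left(-5 + f\right) + \frac{1}{X + X} = \left(-5 + f\right) + \frac{1}{2 X} = -5 + f + \frac{1}{2 X}$)
$W - O{\left(-9,14 \right)} = 166 - \left(-5 + 14 + \frac{1}{2 \left(-9\right)}\right) = 166 - \left(-5 + 14 + \frac{1}{2} \left(- \frac{1}{9}\right)\right) = 166 - \left(-5 + 14 - \frac{1}{18}\right) = 166 - \frac{161}{18} = \frac{2827}{18}$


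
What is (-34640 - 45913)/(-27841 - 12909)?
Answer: 80553/40750 ≈ 1.9768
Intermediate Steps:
(-34640 - 45913)/(-27841 - 12909) = -80553/(-40750) = -80553*(-1/40750) = 80553/40750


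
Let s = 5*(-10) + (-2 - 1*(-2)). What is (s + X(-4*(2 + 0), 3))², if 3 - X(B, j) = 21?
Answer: 4624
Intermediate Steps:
s = -50 (s = -50 + (-2 + 2) = -50 + 0 = -50)
X(B, j) = -18 (X(B, j) = 3 - 1*21 = 3 - 21 = -18)
(s + X(-4*(2 + 0), 3))² = (-50 - 18)² = (-68)² = 4624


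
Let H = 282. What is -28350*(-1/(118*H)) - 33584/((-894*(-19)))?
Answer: -52999007/47102178 ≈ -1.1252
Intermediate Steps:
-28350*(-1/(118*H)) - 33584/((-894*(-19))) = -28350/(282*(-118)) - 33584/((-894*(-19))) = -28350/(-33276) - 33584/16986 = -28350*(-1/33276) - 33584*1/16986 = 4725/5546 - 16792/8493 = -52999007/47102178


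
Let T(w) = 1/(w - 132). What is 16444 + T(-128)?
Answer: 4275439/260 ≈ 16444.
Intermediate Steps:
T(w) = 1/(-132 + w)
16444 + T(-128) = 16444 + 1/(-132 - 128) = 16444 + 1/(-260) = 16444 - 1/260 = 4275439/260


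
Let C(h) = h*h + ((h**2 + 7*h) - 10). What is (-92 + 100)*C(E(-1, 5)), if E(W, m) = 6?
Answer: 832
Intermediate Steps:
C(h) = -10 + 2*h**2 + 7*h (C(h) = h**2 + (-10 + h**2 + 7*h) = -10 + 2*h**2 + 7*h)
(-92 + 100)*C(E(-1, 5)) = (-92 + 100)*(-10 + 2*6**2 + 7*6) = 8*(-10 + 2*36 + 42) = 8*(-10 + 72 + 42) = 8*104 = 832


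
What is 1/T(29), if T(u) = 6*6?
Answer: 1/36 ≈ 0.027778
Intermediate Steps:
T(u) = 36
1/T(29) = 1/36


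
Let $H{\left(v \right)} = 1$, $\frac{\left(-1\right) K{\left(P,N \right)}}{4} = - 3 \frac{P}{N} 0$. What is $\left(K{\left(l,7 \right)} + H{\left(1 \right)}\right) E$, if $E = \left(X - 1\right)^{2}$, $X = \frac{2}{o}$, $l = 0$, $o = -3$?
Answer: $\frac{25}{9} \approx 2.7778$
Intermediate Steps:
$K{\left(P,N \right)} = 0$ ($K{\left(P,N \right)} = - 4 - 3 \frac{P}{N} 0 = - 4 - \frac{3 P}{N} 0 = \left(-4\right) 0 = 0$)
$X = - \frac{2}{3}$ ($X = \frac{2}{-3} = 2 \left(- \frac{1}{3}\right) = - \frac{2}{3} \approx -0.66667$)
$E = \frac{25}{9}$ ($E = \left(- \frac{2}{3} - 1\right)^{2} = \left(- \frac{5}{3}\right)^{2} = \frac{25}{9} \approx 2.7778$)
$\left(K{\left(l,7 \right)} + H{\left(1 \right)}\right) E = \left(0 + 1\right) \frac{25}{9} = 1 \cdot \frac{25}{9} = \frac{25}{9}$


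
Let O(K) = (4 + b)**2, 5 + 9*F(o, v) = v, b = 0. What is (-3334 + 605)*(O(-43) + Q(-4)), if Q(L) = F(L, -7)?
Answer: -120076/3 ≈ -40025.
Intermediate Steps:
F(o, v) = -5/9 + v/9
Q(L) = -4/3 (Q(L) = -5/9 + (1/9)*(-7) = -5/9 - 7/9 = -4/3)
O(K) = 16 (O(K) = (4 + 0)**2 = 4**2 = 16)
(-3334 + 605)*(O(-43) + Q(-4)) = (-3334 + 605)*(16 - 4/3) = -2729*44/3 = -120076/3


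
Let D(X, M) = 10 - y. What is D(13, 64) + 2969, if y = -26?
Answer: 3005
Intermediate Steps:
D(X, M) = 36 (D(X, M) = 10 - 1*(-26) = 10 + 26 = 36)
D(13, 64) + 2969 = 36 + 2969 = 3005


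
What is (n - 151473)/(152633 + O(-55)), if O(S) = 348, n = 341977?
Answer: 190504/152981 ≈ 1.2453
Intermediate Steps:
(n - 151473)/(152633 + O(-55)) = (341977 - 151473)/(152633 + 348) = 190504/152981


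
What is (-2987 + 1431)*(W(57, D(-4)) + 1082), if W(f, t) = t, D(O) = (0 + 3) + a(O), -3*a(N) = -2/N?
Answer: -5064002/3 ≈ -1.6880e+6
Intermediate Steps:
a(N) = 2/(3*N) (a(N) = -(-2)/(3*N) = 2/(3*N))
D(O) = 3 + 2/(3*O) (D(O) = (0 + 3) + 2/(3*O) = 3 + 2/(3*O))
(-2987 + 1431)*(W(57, D(-4)) + 1082) = (-2987 + 1431)*((3 + (⅔)/(-4)) + 1082) = -1556*((3 + (⅔)*(-¼)) + 1082) = -1556*((3 - ⅙) + 1082) = -1556*(17/6 + 1082) = -1556*6509/6 = -5064002/3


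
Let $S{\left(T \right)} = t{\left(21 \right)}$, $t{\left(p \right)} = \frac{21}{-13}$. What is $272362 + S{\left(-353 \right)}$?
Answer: $\frac{3540685}{13} \approx 2.7236 \cdot 10^{5}$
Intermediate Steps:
$t{\left(p \right)} = - \frac{21}{13}$ ($t{\left(p \right)} = 21 \left(- \frac{1}{13}\right) = - \frac{21}{13}$)
$S{\left(T \right)} = - \frac{21}{13}$
$272362 + S{\left(-353 \right)} = 272362 - \frac{21}{13} = \frac{3540685}{13}$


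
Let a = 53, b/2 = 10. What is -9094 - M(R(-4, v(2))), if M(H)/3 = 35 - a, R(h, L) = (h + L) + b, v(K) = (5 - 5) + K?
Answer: -9040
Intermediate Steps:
b = 20 (b = 2*10 = 20)
v(K) = K (v(K) = 0 + K = K)
R(h, L) = 20 + L + h (R(h, L) = (h + L) + 20 = (L + h) + 20 = 20 + L + h)
M(H) = -54 (M(H) = 3*(35 - 1*53) = 3*(35 - 53) = 3*(-18) = -54)
-9094 - M(R(-4, v(2))) = -9094 - 1*(-54) = -9094 + 54 = -9040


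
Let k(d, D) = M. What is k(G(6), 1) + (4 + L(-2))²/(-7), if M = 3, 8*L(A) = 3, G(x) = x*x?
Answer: 17/64 ≈ 0.26563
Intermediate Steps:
G(x) = x²
L(A) = 3/8 (L(A) = (⅛)*3 = 3/8)
k(d, D) = 3
k(G(6), 1) + (4 + L(-2))²/(-7) = 3 + (4 + 3/8)²/(-7) = 3 - (35/8)²/7 = 3 - ⅐*1225/64 = 3 - 175/64 = 17/64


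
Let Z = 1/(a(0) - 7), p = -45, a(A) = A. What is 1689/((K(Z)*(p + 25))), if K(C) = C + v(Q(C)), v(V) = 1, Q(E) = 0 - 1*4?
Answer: -3941/40 ≈ -98.525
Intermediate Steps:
Q(E) = -4 (Q(E) = 0 - 4 = -4)
Z = -1/7 (Z = 1/(0 - 7) = 1/(-7) = -1/7 ≈ -0.14286)
K(C) = 1 + C (K(C) = C + 1 = 1 + C)
1689/((K(Z)*(p + 25))) = 1689/(((1 - 1/7)*(-45 + 25))) = 1689/(((6/7)*(-20))) = 1689/(-120/7) = 1689*(-7/120) = -3941/40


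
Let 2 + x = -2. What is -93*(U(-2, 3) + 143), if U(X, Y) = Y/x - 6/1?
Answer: -50685/4 ≈ -12671.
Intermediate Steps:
x = -4 (x = -2 - 2 = -4)
U(X, Y) = -6 - Y/4 (U(X, Y) = Y/(-4) - 6/1 = Y*(-¼) - 6*1 = -Y/4 - 6 = -6 - Y/4)
-93*(U(-2, 3) + 143) = -93*((-6 - ¼*3) + 143) = -93*((-6 - ¾) + 143) = -93*(-27/4 + 143) = -93*545/4 = -50685/4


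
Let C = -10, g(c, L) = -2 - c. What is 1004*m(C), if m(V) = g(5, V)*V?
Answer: 70280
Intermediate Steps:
m(V) = -7*V (m(V) = (-2 - 1*5)*V = (-2 - 5)*V = -7*V)
1004*m(C) = 1004*(-7*(-10)) = 1004*70 = 70280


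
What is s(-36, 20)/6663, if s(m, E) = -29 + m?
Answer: -65/6663 ≈ -0.0097554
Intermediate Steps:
s(-36, 20)/6663 = (-29 - 36)/6663 = -65*1/6663 = -65/6663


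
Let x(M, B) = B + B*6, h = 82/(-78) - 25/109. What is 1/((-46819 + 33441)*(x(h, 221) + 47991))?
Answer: -1/662719364 ≈ -1.5089e-9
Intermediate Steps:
h = -5444/4251 (h = 82*(-1/78) - 25*1/109 = -41/39 - 25/109 = -5444/4251 ≈ -1.2806)
x(M, B) = 7*B (x(M, B) = B + 6*B = 7*B)
1/((-46819 + 33441)*(x(h, 221) + 47991)) = 1/((-46819 + 33441)*(7*221 + 47991)) = 1/(-13378*(1547 + 47991)) = 1/(-13378*49538) = 1/(-662719364) = -1/662719364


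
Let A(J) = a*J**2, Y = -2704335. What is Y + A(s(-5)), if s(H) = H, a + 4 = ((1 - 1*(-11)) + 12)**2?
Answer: -2690035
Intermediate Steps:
a = 572 (a = -4 + ((1 - 1*(-11)) + 12)**2 = -4 + ((1 + 11) + 12)**2 = -4 + (12 + 12)**2 = -4 + 24**2 = -4 + 576 = 572)
A(J) = 572*J**2
Y + A(s(-5)) = -2704335 + 572*(-5)**2 = -2704335 + 572*25 = -2704335 + 14300 = -2690035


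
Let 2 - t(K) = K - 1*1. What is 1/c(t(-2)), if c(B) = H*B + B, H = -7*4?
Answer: -1/135 ≈ -0.0074074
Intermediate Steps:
t(K) = 3 - K (t(K) = 2 - (K - 1*1) = 2 - (K - 1) = 2 - (-1 + K) = 2 + (1 - K) = 3 - K)
H = -28
c(B) = -27*B (c(B) = -28*B + B = -27*B)
1/c(t(-2)) = 1/(-27*(3 - 1*(-2))) = 1/(-27*(3 + 2)) = 1/(-27*5) = 1/(-135) = -1/135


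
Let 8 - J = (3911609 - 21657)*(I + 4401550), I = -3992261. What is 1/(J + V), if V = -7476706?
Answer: -1/1592122040826 ≈ -6.2809e-13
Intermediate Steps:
J = -1592114564120 (J = 8 - (3911609 - 21657)*(-3992261 + 4401550) = 8 - 3889952*409289 = 8 - 1*1592114564128 = 8 - 1592114564128 = -1592114564120)
1/(J + V) = 1/(-1592114564120 - 7476706) = 1/(-1592122040826) = -1/1592122040826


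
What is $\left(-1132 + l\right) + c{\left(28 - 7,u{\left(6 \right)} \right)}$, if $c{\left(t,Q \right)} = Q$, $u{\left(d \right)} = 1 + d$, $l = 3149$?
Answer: $2024$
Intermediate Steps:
$\left(-1132 + l\right) + c{\left(28 - 7,u{\left(6 \right)} \right)} = \left(-1132 + 3149\right) + \left(1 + 6\right) = 2017 + 7 = 2024$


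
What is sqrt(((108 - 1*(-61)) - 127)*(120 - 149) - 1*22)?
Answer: 2*I*sqrt(310) ≈ 35.214*I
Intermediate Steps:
sqrt(((108 - 1*(-61)) - 127)*(120 - 149) - 1*22) = sqrt(((108 + 61) - 127)*(-29) - 22) = sqrt((169 - 127)*(-29) - 22) = sqrt(42*(-29) - 22) = sqrt(-1218 - 22) = sqrt(-1240) = 2*I*sqrt(310)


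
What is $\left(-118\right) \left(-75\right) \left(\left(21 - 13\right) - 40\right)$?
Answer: $-283200$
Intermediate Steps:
$\left(-118\right) \left(-75\right) \left(\left(21 - 13\right) - 40\right) = 8850 \left(8 - 40\right) = 8850 \left(-32\right) = -283200$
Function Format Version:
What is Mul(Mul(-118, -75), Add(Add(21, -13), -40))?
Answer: -283200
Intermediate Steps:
Mul(Mul(-118, -75), Add(Add(21, -13), -40)) = Mul(8850, Add(8, -40)) = Mul(8850, -32) = -283200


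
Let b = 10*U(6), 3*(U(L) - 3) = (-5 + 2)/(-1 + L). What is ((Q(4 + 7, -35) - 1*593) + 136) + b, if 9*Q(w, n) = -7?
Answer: -3868/9 ≈ -429.78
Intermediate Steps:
Q(w, n) = -7/9 (Q(w, n) = (1/9)*(-7) = -7/9)
U(L) = 3 - 1/(-1 + L) (U(L) = 3 + ((-5 + 2)/(-1 + L))/3 = 3 + (-3/(-1 + L))/3 = 3 - 1/(-1 + L))
b = 28 (b = 10*((-4 + 3*6)/(-1 + 6)) = 10*((-4 + 18)/5) = 10*((1/5)*14) = 10*(14/5) = 28)
((Q(4 + 7, -35) - 1*593) + 136) + b = ((-7/9 - 1*593) + 136) + 28 = ((-7/9 - 593) + 136) + 28 = (-5344/9 + 136) + 28 = -4120/9 + 28 = -3868/9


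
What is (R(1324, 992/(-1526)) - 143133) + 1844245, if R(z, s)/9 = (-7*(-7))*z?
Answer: 2284996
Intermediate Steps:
R(z, s) = 441*z (R(z, s) = 9*((-7*(-7))*z) = 9*(49*z) = 441*z)
(R(1324, 992/(-1526)) - 143133) + 1844245 = (441*1324 - 143133) + 1844245 = (583884 - 143133) + 1844245 = 440751 + 1844245 = 2284996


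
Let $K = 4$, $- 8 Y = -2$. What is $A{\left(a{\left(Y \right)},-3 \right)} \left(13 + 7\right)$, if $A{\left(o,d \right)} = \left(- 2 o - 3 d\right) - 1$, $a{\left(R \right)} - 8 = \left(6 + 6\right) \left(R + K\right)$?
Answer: $-2200$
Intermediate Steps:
$Y = \frac{1}{4}$ ($Y = \left(- \frac{1}{8}\right) \left(-2\right) = \frac{1}{4} \approx 0.25$)
$a{\left(R \right)} = 56 + 12 R$ ($a{\left(R \right)} = 8 + \left(6 + 6\right) \left(R + 4\right) = 8 + 12 \left(4 + R\right) = 8 + \left(48 + 12 R\right) = 56 + 12 R$)
$A{\left(o,d \right)} = -1 - 3 d - 2 o$ ($A{\left(o,d \right)} = \left(- 3 d - 2 o\right) - 1 = -1 - 3 d - 2 o$)
$A{\left(a{\left(Y \right)},-3 \right)} \left(13 + 7\right) = \left(-1 - -9 - 2 \left(56 + 12 \cdot \frac{1}{4}\right)\right) \left(13 + 7\right) = \left(-1 + 9 - 2 \left(56 + 3\right)\right) 20 = \left(-1 + 9 - 118\right) 20 = \left(-110\right) 20 = -2200$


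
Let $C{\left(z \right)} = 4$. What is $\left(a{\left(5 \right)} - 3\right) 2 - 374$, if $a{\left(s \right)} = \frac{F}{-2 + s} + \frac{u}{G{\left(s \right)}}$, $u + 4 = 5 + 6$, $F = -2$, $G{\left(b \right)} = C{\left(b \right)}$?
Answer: $- \frac{2267}{6} \approx -377.83$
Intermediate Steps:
$G{\left(b \right)} = 4$
$u = 7$ ($u = -4 + \left(5 + 6\right) = -4 + 11 = 7$)
$a{\left(s \right)} = \frac{7}{4} - \frac{2}{-2 + s}$ ($a{\left(s \right)} = - \frac{2}{-2 + s} + \frac{7}{4} = \frac{7}{4} - \frac{2}{-2 + s}$)
$\left(a{\left(5 \right)} - 3\right) 2 - 374 = \left(\frac{-22 + 7 \cdot 5}{4 \left(-2 + 5\right)} - 3\right) 2 - 374 = \left(\frac{-22 + 35}{4 \cdot 3} - 3\right) 2 - 374 = \left(\frac{1}{4} \cdot \frac{1}{3} \cdot 13 - 3\right) 2 - 374 = \left(\frac{13}{12} - 3\right) 2 - 374 = \left(- \frac{23}{12}\right) 2 - 374 = - \frac{23}{6} - 374 = - \frac{2267}{6}$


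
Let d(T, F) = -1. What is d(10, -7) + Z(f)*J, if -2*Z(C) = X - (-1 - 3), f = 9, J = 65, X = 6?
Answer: -326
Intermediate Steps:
Z(C) = -5 (Z(C) = -(6 - (-1 - 3))/2 = -(6 - 1*(-4))/2 = -(6 + 4)/2 = -½*10 = -5)
d(10, -7) + Z(f)*J = -1 - 5*65 = -1 - 325 = -326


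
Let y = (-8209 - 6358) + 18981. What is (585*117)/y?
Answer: 68445/4414 ≈ 15.506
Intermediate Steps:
y = 4414 (y = -14567 + 18981 = 4414)
(585*117)/y = (585*117)/4414 = 68445*(1/4414) = 68445/4414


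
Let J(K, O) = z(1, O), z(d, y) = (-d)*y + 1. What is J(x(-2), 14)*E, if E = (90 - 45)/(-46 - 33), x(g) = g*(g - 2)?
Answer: 585/79 ≈ 7.4051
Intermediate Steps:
x(g) = g*(-2 + g)
z(d, y) = 1 - d*y (z(d, y) = -d*y + 1 = 1 - d*y)
J(K, O) = 1 - O (J(K, O) = 1 - 1*1*O = 1 - O)
E = -45/79 (E = 45/(-79) = 45*(-1/79) = -45/79 ≈ -0.56962)
J(x(-2), 14)*E = (1 - 1*14)*(-45/79) = (1 - 14)*(-45/79) = -13*(-45/79) = 585/79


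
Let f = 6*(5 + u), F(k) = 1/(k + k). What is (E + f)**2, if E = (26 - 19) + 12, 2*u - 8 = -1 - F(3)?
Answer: 19321/4 ≈ 4830.3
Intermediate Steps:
F(k) = 1/(2*k)
u = 41/12 (u = 4 + (-1 - 1/(2*3))/2 = 4 + (-1 - 1*1/6)/2 = 4 + (-1 - 1/6)/2 = 4 + (1/2)*(-7/6) = 4 - 7/12 = 41/12 ≈ 3.4167)
f = 101/2 (f = 6*(5 + 41/12) = 6*(101/12) = 101/2 ≈ 50.500)
E = 19 (E = 7 + 12 = 19)
(E + f)**2 = (19 + 101/2)**2 = (139/2)**2 = 19321/4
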